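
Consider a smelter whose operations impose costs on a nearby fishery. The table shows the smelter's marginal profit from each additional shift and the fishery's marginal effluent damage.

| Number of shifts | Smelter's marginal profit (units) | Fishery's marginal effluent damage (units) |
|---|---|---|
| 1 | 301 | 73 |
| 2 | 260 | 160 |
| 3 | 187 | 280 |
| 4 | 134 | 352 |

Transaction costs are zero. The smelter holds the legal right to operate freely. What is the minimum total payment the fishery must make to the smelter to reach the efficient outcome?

321

Left alone the smelter would choose level 4 (marginal profit stays positive).
Efficient level: k* = 2 (marginal profit ≥ marginal effluent damage through 2).
The fishery must at least cover the smelter's forgone profit from cutting 4→2: 187 + 134 = 321.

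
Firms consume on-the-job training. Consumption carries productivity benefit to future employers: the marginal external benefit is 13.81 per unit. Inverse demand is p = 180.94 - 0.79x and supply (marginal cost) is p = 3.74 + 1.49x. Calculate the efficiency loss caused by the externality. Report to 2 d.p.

Market equilibrium (private): 3.74 + 1.49x = 180.94 - 0.79x → x_m = 77.7193.
Social marginal benefit = demand + MEB = 194.75 - 0.79x.
Set SMB = MC: 194.75 - 0.79x = 3.74 + 1.49x → x* = 83.7763.
Between x* and x_m the wedge SMB − MC runs linearly from 0 to MEB(x_m), so the loss is a triangle.
DWL = ½ × 6.0570 × 13.8100 = 41.8236.

DWL = 41.82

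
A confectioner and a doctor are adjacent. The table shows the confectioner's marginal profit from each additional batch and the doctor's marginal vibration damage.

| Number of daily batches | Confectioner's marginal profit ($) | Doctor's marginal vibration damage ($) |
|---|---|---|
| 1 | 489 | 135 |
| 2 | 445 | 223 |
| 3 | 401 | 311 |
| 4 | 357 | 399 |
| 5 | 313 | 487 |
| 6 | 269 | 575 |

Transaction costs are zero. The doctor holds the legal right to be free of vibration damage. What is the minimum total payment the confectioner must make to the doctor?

$669

Efficient level: marginal profit ≥ marginal vibration damage through level 3, so k* = 3.
With the doctor holding the right, the confectioner must at least compensate total damage at k*: 135 + 223 + 311 = 669.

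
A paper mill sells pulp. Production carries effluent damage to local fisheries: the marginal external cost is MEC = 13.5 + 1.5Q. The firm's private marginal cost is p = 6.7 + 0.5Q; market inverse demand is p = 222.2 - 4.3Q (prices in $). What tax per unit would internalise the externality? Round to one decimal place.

tax = $61.6 per unit

Social marginal cost = private MC + MEC = 20.2 + 2.0Q.
Set SMC = demand: 20.2 + 2.0Q = 222.2 - 4.3Q → Q* = 32.0635.
The Pigouvian tax equals MEC at Q*: 13.5 + 1.5×32.0635 = 61.5953.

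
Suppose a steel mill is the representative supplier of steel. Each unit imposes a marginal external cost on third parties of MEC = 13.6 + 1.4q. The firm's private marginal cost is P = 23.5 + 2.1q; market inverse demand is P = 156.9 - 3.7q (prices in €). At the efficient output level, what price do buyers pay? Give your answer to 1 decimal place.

Social marginal cost = private MC + MEC = 37.1 + 3.5q.
Set SMC = demand: 37.1 + 3.5q = 156.9 - 3.7q → q* = 16.6389.
Consumer price on the demand curve at q*: 156.9 − 3.7×16.6389 = 95.3361.

P = €95.3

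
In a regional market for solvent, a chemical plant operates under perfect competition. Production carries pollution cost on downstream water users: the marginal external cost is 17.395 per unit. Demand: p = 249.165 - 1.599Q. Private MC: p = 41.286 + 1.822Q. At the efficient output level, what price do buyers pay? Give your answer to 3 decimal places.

Social marginal cost = private MC + MEC = 58.681 + 1.822Q.
Set SMC = demand: 58.681 + 1.822Q = 249.165 - 1.599Q → Q* = 55.6808.
Consumer price on the demand curve at Q*: 249.165 − 1.599×55.6808 = 160.1314.

P = 160.131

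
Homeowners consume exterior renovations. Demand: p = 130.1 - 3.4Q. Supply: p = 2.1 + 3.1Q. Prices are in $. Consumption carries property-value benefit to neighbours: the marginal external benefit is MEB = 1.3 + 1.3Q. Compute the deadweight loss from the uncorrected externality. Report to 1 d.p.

Market equilibrium (private): 2.1 + 3.1Q = 130.1 - 3.4Q → Q_m = 19.6923.
Social marginal benefit = demand + MEB = 131.4 - 2.1Q.
Set SMB = MC: 131.4 - 2.1Q = 2.1 + 3.1Q → Q* = 24.8654.
Between Q* and Q_m the wedge SMB − MC runs linearly from 0 to MEB(Q_m), so the loss is a triangle.
DWL = ½ × 5.1731 × 26.9000 = 69.5782.

DWL = $69.6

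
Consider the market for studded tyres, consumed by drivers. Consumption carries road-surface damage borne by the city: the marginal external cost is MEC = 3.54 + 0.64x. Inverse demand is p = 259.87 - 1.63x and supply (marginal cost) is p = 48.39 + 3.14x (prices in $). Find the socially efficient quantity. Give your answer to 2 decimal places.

x* = 38.44

Social marginal benefit = demand − MEC = 256.33 - 2.27x.
Set SMB = MC: 256.33 - 2.27x = 48.39 + 3.14x → x* = 38.4362.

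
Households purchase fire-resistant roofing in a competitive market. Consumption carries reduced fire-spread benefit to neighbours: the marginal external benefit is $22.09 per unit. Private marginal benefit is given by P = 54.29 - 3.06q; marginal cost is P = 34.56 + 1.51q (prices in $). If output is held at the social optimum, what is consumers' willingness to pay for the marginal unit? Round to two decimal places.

Social marginal benefit = demand + MEB = 76.38 - 3.06q.
Set SMB = MC: 76.38 - 3.06q = 34.56 + 1.51q → q* = 9.1510.
Consumer price on the demand curve at q*: 54.29 − 3.06×9.1510 = 26.2879.

P = $26.29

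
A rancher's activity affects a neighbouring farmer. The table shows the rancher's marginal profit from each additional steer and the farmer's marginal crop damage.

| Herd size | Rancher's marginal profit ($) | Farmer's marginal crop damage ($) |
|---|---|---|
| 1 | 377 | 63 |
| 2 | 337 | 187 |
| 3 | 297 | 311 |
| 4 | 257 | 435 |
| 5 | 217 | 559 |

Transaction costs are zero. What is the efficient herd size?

Bargaining reaches the level where marginal profit last exceeds marginal crop damage.
That holds through level 2 (337 ≥ 187) but not at 3 (297 < 311).

2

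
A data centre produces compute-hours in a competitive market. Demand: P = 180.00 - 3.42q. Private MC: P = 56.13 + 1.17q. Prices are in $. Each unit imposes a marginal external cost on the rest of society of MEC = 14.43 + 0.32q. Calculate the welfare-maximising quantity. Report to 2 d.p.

q* = 22.29

Social marginal cost = private MC + MEC = 70.56 + 1.49q.
Set SMC = demand: 70.56 + 1.49q = 180.00 - 3.42q → q* = 22.2892.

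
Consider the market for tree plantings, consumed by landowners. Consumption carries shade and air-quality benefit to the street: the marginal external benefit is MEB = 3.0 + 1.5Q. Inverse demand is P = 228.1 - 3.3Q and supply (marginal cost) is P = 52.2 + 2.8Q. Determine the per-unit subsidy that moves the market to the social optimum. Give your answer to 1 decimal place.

Social marginal benefit = demand + MEB = 231.1 - 1.8Q.
Set SMB = MC: 231.1 - 1.8Q = 52.2 + 2.8Q → Q* = 38.8913.
The Pigouvian subsidy equals MEB at Q*: 3.0 + 1.5×38.8913 = 61.3370.

subsidy = 61.3 per unit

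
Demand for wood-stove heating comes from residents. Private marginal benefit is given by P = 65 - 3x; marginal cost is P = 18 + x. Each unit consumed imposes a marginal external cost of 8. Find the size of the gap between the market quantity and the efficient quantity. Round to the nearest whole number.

Market equilibrium (private): 18 + x = 65 - 3x → x_m = 11.7500.
Social marginal benefit = demand − MEC = 57 - 3x.
Set SMB = MC: 57 - 3x = 18 + x → x* = 9.7500.
Gap = |11.7500 − 9.7500| = 2.0000.

2 units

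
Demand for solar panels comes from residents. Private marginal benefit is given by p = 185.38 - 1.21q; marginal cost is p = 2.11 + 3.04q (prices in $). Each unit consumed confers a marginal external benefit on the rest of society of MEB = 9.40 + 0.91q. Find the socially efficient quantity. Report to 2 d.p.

Social marginal benefit = demand + MEB = 194.78 - 0.30q.
Set SMB = MC: 194.78 - 0.30q = 2.11 + 3.04q → q* = 57.6856.

q* = 57.69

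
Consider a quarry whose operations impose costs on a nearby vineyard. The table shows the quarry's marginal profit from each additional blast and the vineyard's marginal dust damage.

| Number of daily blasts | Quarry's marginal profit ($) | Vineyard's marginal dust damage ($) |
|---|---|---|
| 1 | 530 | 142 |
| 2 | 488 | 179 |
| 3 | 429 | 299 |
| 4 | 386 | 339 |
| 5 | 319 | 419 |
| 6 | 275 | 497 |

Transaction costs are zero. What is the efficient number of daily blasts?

Bargaining reaches the level where marginal profit last exceeds marginal dust damage.
That holds through level 4 (386 ≥ 339) but not at 5 (319 < 419).

4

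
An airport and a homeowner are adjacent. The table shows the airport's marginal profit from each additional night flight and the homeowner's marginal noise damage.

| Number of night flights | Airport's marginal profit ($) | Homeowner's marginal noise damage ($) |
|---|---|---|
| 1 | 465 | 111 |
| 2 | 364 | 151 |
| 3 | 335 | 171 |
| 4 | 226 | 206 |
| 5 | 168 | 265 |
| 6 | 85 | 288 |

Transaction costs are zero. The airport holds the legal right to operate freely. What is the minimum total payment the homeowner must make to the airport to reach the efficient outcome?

Left alone the airport would choose level 6 (marginal profit stays positive).
Efficient level: k* = 4 (marginal profit ≥ marginal noise damage through 4).
The homeowner must at least cover the airport's forgone profit from cutting 6→4: 168 + 85 = 253.

$253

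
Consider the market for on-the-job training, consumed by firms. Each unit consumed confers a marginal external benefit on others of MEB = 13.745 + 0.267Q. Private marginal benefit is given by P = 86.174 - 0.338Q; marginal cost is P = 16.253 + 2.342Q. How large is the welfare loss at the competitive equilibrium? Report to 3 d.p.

DWL = 88.882

Market equilibrium (private): 16.253 + 2.342Q = 86.174 - 0.338Q → Q_m = 26.0899.
Social marginal benefit = demand + MEB = 99.919 - 0.071Q.
Set SMB = MC: 99.919 - 0.071Q = 16.253 + 2.342Q → Q* = 34.6730.
The welfare-loss triangle has base |Q_m − Q*| and height MEB(Q_m) (the vertical gap between SMB and MC is zero at Q* and MEB at Q_m).
DWL = ½ × 8.5831 × 20.7110 = 88.8823.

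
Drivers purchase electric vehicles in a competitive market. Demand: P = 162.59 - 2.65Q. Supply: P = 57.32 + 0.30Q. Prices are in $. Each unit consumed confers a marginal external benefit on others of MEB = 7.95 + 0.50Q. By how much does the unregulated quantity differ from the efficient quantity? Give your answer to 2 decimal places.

10.53 units

Market equilibrium (private): 57.32 + 0.30Q = 162.59 - 2.65Q → Q_m = 35.6847.
Social marginal benefit = demand + MEB = 170.54 - 2.15Q.
Set SMB = MC: 170.54 - 2.15Q = 57.32 + 0.30Q → Q* = 46.2122.
Gap = |35.6847 − 46.2122| = 10.5275.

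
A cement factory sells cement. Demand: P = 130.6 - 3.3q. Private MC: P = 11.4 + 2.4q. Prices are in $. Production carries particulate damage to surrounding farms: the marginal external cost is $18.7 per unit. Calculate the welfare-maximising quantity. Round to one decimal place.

Social marginal cost = private MC + MEC = 30.1 + 2.4q.
Set SMC = demand: 30.1 + 2.4q = 130.6 - 3.3q → q* = 17.6316.

q* = 17.6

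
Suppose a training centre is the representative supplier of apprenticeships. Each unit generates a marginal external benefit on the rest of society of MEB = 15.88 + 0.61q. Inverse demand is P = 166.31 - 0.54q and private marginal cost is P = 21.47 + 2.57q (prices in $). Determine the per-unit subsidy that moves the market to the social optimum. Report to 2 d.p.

subsidy = $55.10 per unit

Social marginal cost = private MC − MEB = 5.59 + 1.96q.
Set SMC = demand: 5.59 + 1.96q = 166.31 - 0.54q → q* = 64.2880.
The Pigouvian subsidy equals MEB at q*: 15.88 + 0.61×64.2880 = 55.0957.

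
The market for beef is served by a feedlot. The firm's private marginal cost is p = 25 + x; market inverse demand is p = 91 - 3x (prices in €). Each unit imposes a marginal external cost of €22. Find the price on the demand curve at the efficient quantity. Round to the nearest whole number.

Social marginal cost = private MC + MEC = 47 + x.
Set SMC = demand: 47 + x = 91 - 3x → x* = 11.0000.
Consumer price on the demand curve at x*: 91 − 3×11.0000 = 58.0000.

P = €58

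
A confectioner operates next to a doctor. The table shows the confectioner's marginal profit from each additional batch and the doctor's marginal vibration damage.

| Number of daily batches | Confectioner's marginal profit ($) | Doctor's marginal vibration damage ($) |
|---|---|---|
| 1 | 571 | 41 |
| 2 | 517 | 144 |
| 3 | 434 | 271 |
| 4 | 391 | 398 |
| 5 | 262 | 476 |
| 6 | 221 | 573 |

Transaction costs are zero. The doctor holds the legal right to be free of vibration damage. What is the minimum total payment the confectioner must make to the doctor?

Efficient level: marginal profit ≥ marginal vibration damage through level 3, so k* = 3.
With the doctor holding the right, the confectioner must at least compensate total damage at k*: 41 + 144 + 271 = 456.

$456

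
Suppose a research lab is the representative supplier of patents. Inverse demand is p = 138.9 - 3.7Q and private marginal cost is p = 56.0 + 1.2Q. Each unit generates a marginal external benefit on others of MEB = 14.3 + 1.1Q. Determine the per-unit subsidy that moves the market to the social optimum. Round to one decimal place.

Social marginal cost = private MC − MEB = 41.7 + 0.1Q.
Set SMC = demand: 41.7 + 0.1Q = 138.9 - 3.7Q → Q* = 25.5789.
The Pigouvian subsidy equals MEB at Q*: 14.3 + 1.1×25.5789 = 42.4368.

subsidy = 42.4 per unit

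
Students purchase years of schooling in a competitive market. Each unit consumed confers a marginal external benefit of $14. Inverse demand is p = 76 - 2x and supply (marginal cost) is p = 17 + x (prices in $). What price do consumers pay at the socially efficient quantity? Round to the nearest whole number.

P = $27

Social marginal benefit = demand + MEB = 90 - 2x.
Set SMB = MC: 90 - 2x = 17 + x → x* = 24.3333.
Consumer price on the demand curve at x*: 76 − 2×24.3333 = 27.3334.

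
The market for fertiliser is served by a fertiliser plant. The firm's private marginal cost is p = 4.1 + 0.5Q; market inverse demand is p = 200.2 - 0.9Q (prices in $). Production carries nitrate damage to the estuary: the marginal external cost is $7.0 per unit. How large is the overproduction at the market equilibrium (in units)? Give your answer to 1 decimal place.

Market equilibrium (private): 4.1 + 0.5Q = 200.2 - 0.9Q → Q_m = 140.0714.
Social marginal cost = private MC + MEC = 11.1 + 0.5Q.
Set SMC = demand: 11.1 + 0.5Q = 200.2 - 0.9Q → Q* = 135.0714.
Gap = |140.0714 − 135.0714| = 5.0000.

5.0 units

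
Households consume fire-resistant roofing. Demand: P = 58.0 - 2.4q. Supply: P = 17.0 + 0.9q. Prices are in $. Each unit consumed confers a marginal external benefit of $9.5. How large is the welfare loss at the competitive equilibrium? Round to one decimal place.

DWL = $13.7

Market equilibrium (private): 17.0 + 0.9q = 58.0 - 2.4q → q_m = 12.4242.
Social marginal benefit = demand + MEB = 67.5 - 2.4q.
Set SMB = MC: 67.5 - 2.4q = 17.0 + 0.9q → q* = 15.3030.
Between q* and q_m the wedge SMB − MC runs linearly from 0 to MEB(q_m), so the loss is a triangle.
DWL = ½ × 2.8788 × 9.5000 = 13.6743.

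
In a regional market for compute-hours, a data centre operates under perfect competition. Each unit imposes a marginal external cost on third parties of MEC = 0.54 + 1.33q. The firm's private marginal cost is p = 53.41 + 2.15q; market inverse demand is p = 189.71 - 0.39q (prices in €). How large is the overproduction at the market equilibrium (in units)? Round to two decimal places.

18.58 units

Market equilibrium (private): 53.41 + 2.15q = 189.71 - 0.39q → q_m = 53.6614.
Social marginal cost = private MC + MEC = 53.95 + 3.48q.
Set SMC = demand: 53.95 + 3.48q = 189.71 - 0.39q → q* = 35.0801.
Gap = |53.6614 − 35.0801| = 18.5813.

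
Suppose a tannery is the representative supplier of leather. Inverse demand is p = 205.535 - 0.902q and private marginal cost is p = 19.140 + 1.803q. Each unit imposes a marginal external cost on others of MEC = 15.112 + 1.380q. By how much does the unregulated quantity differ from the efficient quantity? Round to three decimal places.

26.978 units

Market equilibrium (private): 19.140 + 1.803q = 205.535 - 0.902q → q_m = 68.9076.
Social marginal cost = private MC + MEC = 34.252 + 3.183q.
Set SMC = demand: 34.252 + 3.183q = 205.535 - 0.902q → q* = 41.9297.
Gap = |68.9076 − 41.9297| = 26.9779.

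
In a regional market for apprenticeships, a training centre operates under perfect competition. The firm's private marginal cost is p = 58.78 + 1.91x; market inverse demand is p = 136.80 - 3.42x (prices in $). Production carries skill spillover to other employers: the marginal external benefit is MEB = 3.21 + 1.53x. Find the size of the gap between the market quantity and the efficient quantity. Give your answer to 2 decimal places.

6.74 units

Market equilibrium (private): 58.78 + 1.91x = 136.80 - 3.42x → x_m = 14.6379.
Social marginal cost = private MC − MEB = 55.57 + 0.38x.
Set SMC = demand: 55.57 + 0.38x = 136.80 - 3.42x → x* = 21.3763.
Gap = |14.6379 − 21.3763| = 6.7384.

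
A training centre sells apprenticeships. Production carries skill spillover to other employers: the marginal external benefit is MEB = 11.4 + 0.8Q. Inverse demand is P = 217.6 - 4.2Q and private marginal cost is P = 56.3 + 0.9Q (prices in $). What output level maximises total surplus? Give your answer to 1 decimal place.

Q* = 40.2

Social marginal cost = private MC − MEB = 44.9 + 0.1Q.
Set SMC = demand: 44.9 + 0.1Q = 217.6 - 4.2Q → Q* = 40.1628.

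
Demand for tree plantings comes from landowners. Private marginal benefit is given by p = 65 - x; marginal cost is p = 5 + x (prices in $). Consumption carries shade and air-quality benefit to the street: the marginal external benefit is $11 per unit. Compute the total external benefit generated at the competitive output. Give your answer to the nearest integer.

$330

Market equilibrium (private): 5 + x = 65 - x → x_m = 30.0000.
Total external benefit = MEB × x_m = 11 × 30.0000 = 330.0000.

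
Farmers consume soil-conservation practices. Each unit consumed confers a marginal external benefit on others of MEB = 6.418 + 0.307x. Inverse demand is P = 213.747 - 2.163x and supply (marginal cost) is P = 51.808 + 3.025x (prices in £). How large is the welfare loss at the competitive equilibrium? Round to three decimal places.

DWL = £26.227

Market equilibrium (private): 51.808 + 3.025x = 213.747 - 2.163x → x_m = 31.2141.
Social marginal benefit = demand + MEB = 220.165 - 1.856x.
Set SMB = MC: 220.165 - 1.856x = 51.808 + 3.025x → x* = 34.4923.
The loss is the area between SMB and MC from x* to x_m; with linear curves that's a triangle of height MEB(x_m).
DWL = ½ × 3.2782 × 16.0007 = 26.2267.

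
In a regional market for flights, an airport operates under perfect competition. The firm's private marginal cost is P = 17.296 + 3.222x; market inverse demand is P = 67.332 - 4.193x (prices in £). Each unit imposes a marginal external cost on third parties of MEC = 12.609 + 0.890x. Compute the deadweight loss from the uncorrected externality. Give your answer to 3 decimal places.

DWL = £20.861

Market equilibrium (private): 17.296 + 3.222x = 67.332 - 4.193x → x_m = 6.7479.
Social marginal cost = private MC + MEC = 29.905 + 4.112x.
Set SMC = demand: 29.905 + 4.112x = 67.332 - 4.193x → x* = 4.5066.
Height of the DWL triangle at x_m is SMC(x_m) − demand(x_m) = MEC(x_m) = 18.6147.
DWL = ½ × 2.2413 × 18.6147 = 20.8606.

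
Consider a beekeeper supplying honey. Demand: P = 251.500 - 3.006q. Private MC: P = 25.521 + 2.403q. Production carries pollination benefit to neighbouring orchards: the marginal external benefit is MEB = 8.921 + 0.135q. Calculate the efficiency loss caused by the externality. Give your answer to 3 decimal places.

DWL = 20.101

Market equilibrium (private): 25.521 + 2.403q = 251.500 - 3.006q → q_m = 41.7783.
Social marginal cost = private MC − MEB = 16.600 + 2.268q.
Set SMC = demand: 16.600 + 2.268q = 251.500 - 3.006q → q* = 44.5392.
Between q* and q_m the wedge demand − SMC runs linearly from 0 to MEB(q_m), so the loss is a triangle.
DWL = ½ × 2.7609 × 14.5611 = 20.1009.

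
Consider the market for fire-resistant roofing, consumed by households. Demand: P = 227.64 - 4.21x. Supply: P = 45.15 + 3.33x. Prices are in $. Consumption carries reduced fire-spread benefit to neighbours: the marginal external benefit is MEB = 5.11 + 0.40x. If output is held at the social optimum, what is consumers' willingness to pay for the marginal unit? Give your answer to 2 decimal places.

Social marginal benefit = demand + MEB = 232.75 - 3.81x.
Set SMB = MC: 232.75 - 3.81x = 45.15 + 3.33x → x* = 26.2745.
Consumer price on the demand curve at x*: 227.64 − 4.21×26.2745 = 117.0244.

P = $117.02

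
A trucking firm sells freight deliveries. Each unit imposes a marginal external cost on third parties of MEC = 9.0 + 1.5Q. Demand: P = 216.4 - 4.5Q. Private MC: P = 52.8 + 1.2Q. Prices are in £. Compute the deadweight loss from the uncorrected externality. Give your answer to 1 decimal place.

Market equilibrium (private): 52.8 + 1.2Q = 216.4 - 4.5Q → Q_m = 28.7018.
Social marginal cost = private MC + MEC = 61.8 + 2.7Q.
Set SMC = demand: 61.8 + 2.7Q = 216.4 - 4.5Q → Q* = 21.4722.
The welfare-loss triangle has base |Q_m − Q*| and height MEC(Q_m) (the vertical gap between SMC and demand is zero at Q* and MEC at Q_m).
DWL = ½ × 7.2296 × 52.0526 = 188.1597.

DWL = £188.2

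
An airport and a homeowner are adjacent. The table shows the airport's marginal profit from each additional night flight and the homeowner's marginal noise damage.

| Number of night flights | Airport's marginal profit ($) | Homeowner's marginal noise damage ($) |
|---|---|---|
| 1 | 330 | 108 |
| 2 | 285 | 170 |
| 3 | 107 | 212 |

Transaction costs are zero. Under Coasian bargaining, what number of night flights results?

Bargaining reaches the level where marginal profit last exceeds marginal noise damage.
That holds through level 2 (285 ≥ 170) but not at 3 (107 < 212).

2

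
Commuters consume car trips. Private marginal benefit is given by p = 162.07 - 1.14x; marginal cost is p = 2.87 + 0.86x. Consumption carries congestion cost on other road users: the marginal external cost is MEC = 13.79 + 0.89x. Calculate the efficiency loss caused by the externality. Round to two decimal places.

Market equilibrium (private): 2.87 + 0.86x = 162.07 - 1.14x → x_m = 79.6000.
Social marginal benefit = demand − MEC = 148.28 - 2.03x.
Set SMB = MC: 148.28 - 2.03x = 2.87 + 0.86x → x* = 50.3149.
The welfare-loss triangle has base |x_m − x*| and height MEC(x_m) (the vertical gap between SMB and MC is zero at x* and MEC at x_m).
DWL = ½ × 29.2851 × 84.6340 = 1239.2576.

DWL = 1239.26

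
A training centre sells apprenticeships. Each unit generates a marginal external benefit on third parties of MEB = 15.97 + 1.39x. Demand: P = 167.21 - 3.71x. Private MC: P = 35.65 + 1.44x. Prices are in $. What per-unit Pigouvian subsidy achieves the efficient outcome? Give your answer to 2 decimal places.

subsidy = $70.51 per unit

Social marginal cost = private MC − MEB = 19.68 + 0.05x.
Set SMC = demand: 19.68 + 0.05x = 167.21 - 3.71x → x* = 39.2367.
The Pigouvian subsidy equals MEB at x*: 15.97 + 1.39×39.2367 = 70.5090.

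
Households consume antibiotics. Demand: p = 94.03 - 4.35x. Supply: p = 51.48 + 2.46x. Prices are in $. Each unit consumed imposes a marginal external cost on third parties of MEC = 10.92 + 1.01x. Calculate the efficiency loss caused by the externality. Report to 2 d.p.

Market equilibrium (private): 51.48 + 2.46x = 94.03 - 4.35x → x_m = 6.2482.
Social marginal benefit = demand − MEC = 83.11 - 5.36x.
Set SMB = MC: 83.11 - 5.36x = 51.48 + 2.46x → x* = 4.0448.
The loss is the area between SMB and MC from x* to x_m; with linear curves that's a triangle of height MEC(x_m).
DWL = ½ × 2.2034 × 17.2306 = 18.9830.

DWL = $18.98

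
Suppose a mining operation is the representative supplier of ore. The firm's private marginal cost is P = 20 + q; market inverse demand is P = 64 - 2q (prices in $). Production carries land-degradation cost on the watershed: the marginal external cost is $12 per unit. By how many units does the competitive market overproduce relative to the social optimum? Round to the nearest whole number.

Market equilibrium (private): 20 + q = 64 - 2q → q_m = 14.6667.
Social marginal cost = private MC + MEC = 32 + q.
Set SMC = demand: 32 + q = 64 - 2q → q* = 10.6667.
Gap = |14.6667 − 10.6667| = 4.0000.

4 units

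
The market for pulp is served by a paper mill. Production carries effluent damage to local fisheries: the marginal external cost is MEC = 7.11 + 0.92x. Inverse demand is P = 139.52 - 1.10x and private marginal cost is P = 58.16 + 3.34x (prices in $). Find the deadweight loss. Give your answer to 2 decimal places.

DWL = $53.59

Market equilibrium (private): 58.16 + 3.34x = 139.52 - 1.10x → x_m = 18.3243.
Social marginal cost = private MC + MEC = 65.27 + 4.26x.
Set SMC = demand: 65.27 + 4.26x = 139.52 - 1.10x → x* = 13.8526.
The loss is the area between SMC and demand from x* to x_m; with linear curves that's a triangle of height MEC(x_m).
DWL = ½ × 4.4717 × 23.9684 = 53.5897.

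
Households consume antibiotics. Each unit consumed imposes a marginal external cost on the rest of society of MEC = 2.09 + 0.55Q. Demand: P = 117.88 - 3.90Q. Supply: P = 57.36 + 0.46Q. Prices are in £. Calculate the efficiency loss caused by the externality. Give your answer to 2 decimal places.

DWL = £9.63

Market equilibrium (private): 57.36 + 0.46Q = 117.88 - 3.90Q → Q_m = 13.8807.
Social marginal benefit = demand − MEC = 115.79 - 4.45Q.
Set SMB = MC: 115.79 - 4.45Q = 57.36 + 0.46Q → Q* = 11.9002.
The welfare-loss triangle has base |Q_m − Q*| and height MEC(Q_m) (the vertical gap between SMB and MC is zero at Q* and MEC at Q_m).
DWL = ½ × 1.9805 × 9.7244 = 9.6296.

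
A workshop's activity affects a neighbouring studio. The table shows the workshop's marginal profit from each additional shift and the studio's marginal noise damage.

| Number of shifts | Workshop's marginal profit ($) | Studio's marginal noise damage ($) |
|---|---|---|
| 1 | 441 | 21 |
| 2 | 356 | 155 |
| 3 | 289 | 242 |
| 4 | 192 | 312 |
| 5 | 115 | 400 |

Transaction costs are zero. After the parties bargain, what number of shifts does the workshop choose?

Bargaining reaches the level where marginal profit last exceeds marginal noise damage.
That holds through level 3 (289 ≥ 242) but not at 4 (192 < 312).

3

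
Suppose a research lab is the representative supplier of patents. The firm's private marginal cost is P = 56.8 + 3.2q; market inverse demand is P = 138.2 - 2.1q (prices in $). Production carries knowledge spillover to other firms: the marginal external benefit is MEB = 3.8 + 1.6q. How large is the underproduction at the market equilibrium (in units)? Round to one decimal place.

7.7 units

Market equilibrium (private): 56.8 + 3.2q = 138.2 - 2.1q → q_m = 15.3585.
Social marginal cost = private MC − MEB = 53.0 + 1.6q.
Set SMC = demand: 53.0 + 1.6q = 138.2 - 2.1q → q* = 23.0270.
Gap = |15.3585 − 23.0270| = 7.6685.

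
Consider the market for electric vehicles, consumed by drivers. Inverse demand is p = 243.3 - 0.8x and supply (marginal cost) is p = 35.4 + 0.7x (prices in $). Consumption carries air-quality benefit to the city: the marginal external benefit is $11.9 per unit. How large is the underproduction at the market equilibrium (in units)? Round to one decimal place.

Market equilibrium (private): 35.4 + 0.7x = 243.3 - 0.8x → x_m = 138.6000.
Social marginal benefit = demand + MEB = 255.2 - 0.8x.
Set SMB = MC: 255.2 - 0.8x = 35.4 + 0.7x → x* = 146.5333.
Gap = |138.6000 − 146.5333| = 7.9333.

7.9 units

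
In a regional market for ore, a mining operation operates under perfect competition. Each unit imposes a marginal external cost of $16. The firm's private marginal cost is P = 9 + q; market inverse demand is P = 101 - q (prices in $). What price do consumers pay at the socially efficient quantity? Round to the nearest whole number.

Social marginal cost = private MC + MEC = 25 + q.
Set SMC = demand: 25 + q = 101 - q → q* = 38.0000.
Consumer price on the demand curve at q*: 101 − 1×38.0000 = 63.0000.

P = $63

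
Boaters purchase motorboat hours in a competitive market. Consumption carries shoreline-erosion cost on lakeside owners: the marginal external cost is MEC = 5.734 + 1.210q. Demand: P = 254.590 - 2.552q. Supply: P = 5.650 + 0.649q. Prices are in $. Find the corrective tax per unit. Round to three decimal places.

tax = $72.449 per unit

Social marginal benefit = demand − MEC = 248.856 - 3.762q.
Set SMB = MC: 248.856 - 3.762q = 5.650 + 0.649q → q* = 55.1363.
The Pigouvian tax equals MEC at q*: 5.734 + 1.210×55.1363 = 72.4489.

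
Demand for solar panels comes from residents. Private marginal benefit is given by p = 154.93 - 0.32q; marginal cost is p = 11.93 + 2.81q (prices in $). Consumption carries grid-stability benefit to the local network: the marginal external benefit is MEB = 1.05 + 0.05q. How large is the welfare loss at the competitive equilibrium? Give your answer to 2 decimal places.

DWL = $1.80

Market equilibrium (private): 11.93 + 2.81q = 154.93 - 0.32q → q_m = 45.6869.
Social marginal benefit = demand + MEB = 155.98 - 0.27q.
Set SMB = MC: 155.98 - 0.27q = 11.93 + 2.81q → q* = 46.7695.
The welfare-loss triangle has base |q_m − q*| and height MEB(q_m) (the vertical gap between SMB and MC is zero at q* and MEB at q_m).
DWL = ½ × 1.0826 × 3.3343 = 1.8049.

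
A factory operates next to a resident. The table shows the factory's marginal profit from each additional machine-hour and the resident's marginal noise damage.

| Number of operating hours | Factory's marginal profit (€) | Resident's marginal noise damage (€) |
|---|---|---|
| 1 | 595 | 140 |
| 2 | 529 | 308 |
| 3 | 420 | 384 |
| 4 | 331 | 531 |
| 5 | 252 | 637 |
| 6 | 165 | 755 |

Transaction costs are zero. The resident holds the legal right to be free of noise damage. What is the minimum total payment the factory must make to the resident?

Efficient level: marginal profit ≥ marginal noise damage through level 3, so k* = 3.
With the resident holding the right, the factory must at least compensate total damage at k*: 140 + 308 + 384 = 832.

€832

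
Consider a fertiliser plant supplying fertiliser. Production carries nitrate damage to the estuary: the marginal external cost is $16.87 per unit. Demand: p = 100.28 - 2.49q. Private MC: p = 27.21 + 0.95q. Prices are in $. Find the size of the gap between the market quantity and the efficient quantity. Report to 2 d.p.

4.90 units

Market equilibrium (private): 27.21 + 0.95q = 100.28 - 2.49q → q_m = 21.2413.
Social marginal cost = private MC + MEC = 44.08 + 0.95q.
Set SMC = demand: 44.08 + 0.95q = 100.28 - 2.49q → q* = 16.3372.
Gap = |21.2413 − 16.3372| = 4.9041.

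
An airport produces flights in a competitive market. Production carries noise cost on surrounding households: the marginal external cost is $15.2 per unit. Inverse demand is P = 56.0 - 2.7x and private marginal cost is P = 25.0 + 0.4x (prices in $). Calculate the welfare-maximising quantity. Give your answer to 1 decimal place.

x* = 5.1

Social marginal cost = private MC + MEC = 40.2 + 0.4x.
Set SMC = demand: 40.2 + 0.4x = 56.0 - 2.7x → x* = 5.0968.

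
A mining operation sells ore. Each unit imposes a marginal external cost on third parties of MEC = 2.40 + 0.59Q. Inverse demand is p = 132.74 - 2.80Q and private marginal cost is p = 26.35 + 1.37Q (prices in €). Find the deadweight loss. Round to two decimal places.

Market equilibrium (private): 26.35 + 1.37Q = 132.74 - 2.80Q → Q_m = 25.5132.
Social marginal cost = private MC + MEC = 28.75 + 1.96Q.
Set SMC = demand: 28.75 + 1.96Q = 132.74 - 2.80Q → Q* = 21.8466.
Height of the DWL triangle at Q_m is SMC(Q_m) − demand(Q_m) = MEC(Q_m) = 17.4528.
DWL = ½ × 3.6666 × 17.4528 = 31.9962.

DWL = €32.00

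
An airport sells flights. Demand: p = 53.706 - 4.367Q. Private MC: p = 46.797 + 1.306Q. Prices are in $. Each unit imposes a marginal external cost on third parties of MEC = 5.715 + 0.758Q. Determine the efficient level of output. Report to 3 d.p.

Q* = 0.186

Social marginal cost = private MC + MEC = 52.512 + 2.064Q.
Set SMC = demand: 52.512 + 2.064Q = 53.706 - 4.367Q → Q* = 0.1857.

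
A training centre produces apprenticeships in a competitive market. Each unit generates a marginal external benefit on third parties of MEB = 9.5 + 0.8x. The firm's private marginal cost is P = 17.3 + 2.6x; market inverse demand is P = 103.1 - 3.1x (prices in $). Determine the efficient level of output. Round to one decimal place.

x* = 19.4

Social marginal cost = private MC − MEB = 7.8 + 1.8x.
Set SMC = demand: 7.8 + 1.8x = 103.1 - 3.1x → x* = 19.4490.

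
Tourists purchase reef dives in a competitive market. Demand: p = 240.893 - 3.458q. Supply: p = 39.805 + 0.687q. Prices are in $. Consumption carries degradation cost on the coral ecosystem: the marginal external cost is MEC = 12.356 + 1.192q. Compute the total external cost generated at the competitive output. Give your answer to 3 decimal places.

$2002.147

Market equilibrium (private): 39.805 + 0.687q = 240.893 - 3.458q → q_m = 48.5134.
Total external cost = ∫₀^{q_m} (12.356 + 1.192q) dq = 12.356×48.5134 + ½×1.192×48.5134² = 2002.1474.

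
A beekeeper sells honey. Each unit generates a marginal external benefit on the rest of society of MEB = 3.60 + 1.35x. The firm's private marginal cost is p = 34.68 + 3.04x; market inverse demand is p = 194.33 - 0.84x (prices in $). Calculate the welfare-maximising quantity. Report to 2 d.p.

x* = 64.53

Social marginal cost = private MC − MEB = 31.08 + 1.69x.
Set SMC = demand: 31.08 + 1.69x = 194.33 - 0.84x → x* = 64.5257.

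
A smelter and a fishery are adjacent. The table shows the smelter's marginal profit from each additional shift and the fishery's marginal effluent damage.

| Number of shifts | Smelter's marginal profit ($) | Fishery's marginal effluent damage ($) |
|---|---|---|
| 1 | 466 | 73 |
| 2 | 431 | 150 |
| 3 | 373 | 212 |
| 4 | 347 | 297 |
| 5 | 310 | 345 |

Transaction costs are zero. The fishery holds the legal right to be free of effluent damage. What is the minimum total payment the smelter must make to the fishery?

Efficient level: marginal profit ≥ marginal effluent damage through level 4, so k* = 4.
With the fishery holding the right, the smelter must at least compensate total damage at k*: 73 + 150 + 212 + 297 = 732.

$732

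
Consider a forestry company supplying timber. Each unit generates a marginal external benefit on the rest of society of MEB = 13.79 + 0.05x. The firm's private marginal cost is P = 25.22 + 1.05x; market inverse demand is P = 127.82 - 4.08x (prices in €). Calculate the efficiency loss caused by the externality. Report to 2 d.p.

DWL = €21.53

Market equilibrium (private): 25.22 + 1.05x = 127.82 - 4.08x → x_m = 20.0000.
Social marginal cost = private MC − MEB = 11.43 + x.
Set SMC = demand: 11.43 + x = 127.82 - 4.08x → x* = 22.9114.
The welfare-loss triangle has base |x_m − x*| and height MEB(x_m) (the vertical gap between SMC and demand is zero at x* and MEB at x_m).
DWL = ½ × 2.9114 × 14.7900 = 21.5298.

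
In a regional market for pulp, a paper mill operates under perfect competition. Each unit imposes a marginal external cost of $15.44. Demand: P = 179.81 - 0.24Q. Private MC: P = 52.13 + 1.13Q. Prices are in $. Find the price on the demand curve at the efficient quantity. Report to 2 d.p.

P = $160.15

Social marginal cost = private MC + MEC = 67.57 + 1.13Q.
Set SMC = demand: 67.57 + 1.13Q = 179.81 - 0.24Q → Q* = 81.9270.
Consumer price on the demand curve at Q*: 179.81 − 0.24×81.9270 = 160.1475.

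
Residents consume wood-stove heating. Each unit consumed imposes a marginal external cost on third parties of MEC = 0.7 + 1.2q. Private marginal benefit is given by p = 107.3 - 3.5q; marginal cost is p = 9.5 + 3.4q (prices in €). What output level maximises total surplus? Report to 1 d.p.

q* = 12.0

Social marginal benefit = demand − MEC = 106.6 - 4.7q.
Set SMB = MC: 106.6 - 4.7q = 9.5 + 3.4q → q* = 11.9877.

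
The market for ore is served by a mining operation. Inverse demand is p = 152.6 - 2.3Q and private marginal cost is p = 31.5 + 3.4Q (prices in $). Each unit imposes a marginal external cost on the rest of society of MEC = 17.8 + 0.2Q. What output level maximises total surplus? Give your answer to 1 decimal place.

Q* = 17.5

Social marginal cost = private MC + MEC = 49.3 + 3.6Q.
Set SMC = demand: 49.3 + 3.6Q = 152.6 - 2.3Q → Q* = 17.5085.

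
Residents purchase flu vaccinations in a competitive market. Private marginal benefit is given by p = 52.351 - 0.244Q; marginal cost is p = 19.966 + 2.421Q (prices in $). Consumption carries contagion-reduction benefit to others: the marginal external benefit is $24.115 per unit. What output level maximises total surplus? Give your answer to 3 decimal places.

Social marginal benefit = demand + MEB = 76.466 - 0.244Q.
Set SMB = MC: 76.466 - 0.244Q = 19.966 + 2.421Q → Q* = 21.2008.

Q* = 21.201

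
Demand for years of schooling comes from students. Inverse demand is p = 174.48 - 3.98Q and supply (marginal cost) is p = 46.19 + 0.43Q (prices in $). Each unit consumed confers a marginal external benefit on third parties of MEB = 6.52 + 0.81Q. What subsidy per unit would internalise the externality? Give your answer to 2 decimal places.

Social marginal benefit = demand + MEB = 181.00 - 3.17Q.
Set SMB = MC: 181.00 - 3.17Q = 46.19 + 0.43Q → Q* = 37.4472.
The Pigouvian subsidy equals MEB at Q*: 6.52 + 0.81×37.4472 = 36.8522.

subsidy = $36.85 per unit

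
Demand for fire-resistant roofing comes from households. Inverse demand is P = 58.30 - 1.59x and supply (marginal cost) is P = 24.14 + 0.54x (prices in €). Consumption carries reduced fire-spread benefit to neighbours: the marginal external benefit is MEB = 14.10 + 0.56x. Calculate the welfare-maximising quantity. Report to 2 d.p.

Social marginal benefit = demand + MEB = 72.40 - 1.03x.
Set SMB = MC: 72.40 - 1.03x = 24.14 + 0.54x → x* = 30.7389.

x* = 30.74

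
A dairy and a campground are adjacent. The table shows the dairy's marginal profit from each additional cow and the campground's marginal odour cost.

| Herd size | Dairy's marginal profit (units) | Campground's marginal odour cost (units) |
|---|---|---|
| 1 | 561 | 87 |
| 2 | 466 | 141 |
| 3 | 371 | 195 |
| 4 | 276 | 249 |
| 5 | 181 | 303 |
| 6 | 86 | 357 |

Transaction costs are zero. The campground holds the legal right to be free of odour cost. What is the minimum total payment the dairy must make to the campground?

672

Efficient level: marginal profit ≥ marginal odour cost through level 4, so k* = 4.
With the campground holding the right, the dairy must at least compensate total damage at k*: 87 + 141 + 195 + 249 = 672.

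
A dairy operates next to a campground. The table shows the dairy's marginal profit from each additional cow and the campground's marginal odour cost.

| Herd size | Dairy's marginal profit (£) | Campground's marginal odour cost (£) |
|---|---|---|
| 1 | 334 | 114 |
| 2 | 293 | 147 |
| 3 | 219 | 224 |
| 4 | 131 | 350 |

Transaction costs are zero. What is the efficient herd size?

2

Bargaining reaches the level where marginal profit last exceeds marginal odour cost.
That holds through level 2 (293 ≥ 147) but not at 3 (219 < 224).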